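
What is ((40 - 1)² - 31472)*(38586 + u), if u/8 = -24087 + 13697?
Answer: 1333837834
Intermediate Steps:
u = -83120 (u = 8*(-24087 + 13697) = 8*(-10390) = -83120)
((40 - 1)² - 31472)*(38586 + u) = ((40 - 1)² - 31472)*(38586 - 83120) = (39² - 31472)*(-44534) = (1521 - 31472)*(-44534) = -29951*(-44534) = 1333837834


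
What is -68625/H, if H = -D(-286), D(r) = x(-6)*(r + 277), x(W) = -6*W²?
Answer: 7625/216 ≈ 35.301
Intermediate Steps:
D(r) = -59832 - 216*r (D(r) = (-6*(-6)²)*(r + 277) = (-6*36)*(277 + r) = -216*(277 + r) = -59832 - 216*r)
H = -1944 (H = -(-59832 - 216*(-286)) = -(-59832 + 61776) = -1*1944 = -1944)
-68625/H = -68625/(-1944) = -68625*(-1/1944) = 7625/216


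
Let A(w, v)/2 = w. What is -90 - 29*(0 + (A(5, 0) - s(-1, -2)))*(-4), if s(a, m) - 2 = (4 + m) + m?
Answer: 838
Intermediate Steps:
s(a, m) = 6 + 2*m (s(a, m) = 2 + ((4 + m) + m) = 2 + (4 + 2*m) = 6 + 2*m)
A(w, v) = 2*w
-90 - 29*(0 + (A(5, 0) - s(-1, -2)))*(-4) = -90 - 29*(0 + (2*5 - (6 + 2*(-2))))*(-4) = -90 - 29*(0 + (10 - (6 - 4)))*(-4) = -90 - 29*(0 + (10 - 1*2))*(-4) = -90 - 29*(0 + (10 - 2))*(-4) = -90 - 29*(0 + 8)*(-4) = -90 - 232*(-4) = -90 - 29*(-32) = -90 + 928 = 838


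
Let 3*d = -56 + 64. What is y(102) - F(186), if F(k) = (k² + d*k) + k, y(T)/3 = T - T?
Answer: -35278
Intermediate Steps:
d = 8/3 (d = (-56 + 64)/3 = (⅓)*8 = 8/3 ≈ 2.6667)
y(T) = 0 (y(T) = 3*(T - T) = 3*0 = 0)
F(k) = k² + 11*k/3 (F(k) = (k² + 8*k/3) + k = k² + 11*k/3)
y(102) - F(186) = 0 - 186*(11 + 3*186)/3 = 0 - 186*(11 + 558)/3 = 0 - 186*569/3 = 0 - 1*35278 = 0 - 35278 = -35278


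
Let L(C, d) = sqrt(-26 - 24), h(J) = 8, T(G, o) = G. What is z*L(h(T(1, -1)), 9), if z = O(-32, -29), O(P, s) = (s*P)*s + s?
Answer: -134705*I*sqrt(2) ≈ -1.905e+5*I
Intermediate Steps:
L(C, d) = 5*I*sqrt(2) (L(C, d) = sqrt(-50) = 5*I*sqrt(2))
O(P, s) = s + P*s**2 (O(P, s) = (P*s)*s + s = P*s**2 + s = s + P*s**2)
z = -26941 (z = -29*(1 - 32*(-29)) = -29*(1 + 928) = -29*929 = -26941)
z*L(h(T(1, -1)), 9) = -134705*I*sqrt(2)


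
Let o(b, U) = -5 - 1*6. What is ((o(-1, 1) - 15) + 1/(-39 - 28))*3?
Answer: -5229/67 ≈ -78.045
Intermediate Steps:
o(b, U) = -11 (o(b, U) = -5 - 6 = -11)
((o(-1, 1) - 15) + 1/(-39 - 28))*3 = ((-11 - 15) + 1/(-39 - 28))*3 = (-26 + 1/(-67))*3 = (-26 - 1/67)*3 = -1743/67*3 = -5229/67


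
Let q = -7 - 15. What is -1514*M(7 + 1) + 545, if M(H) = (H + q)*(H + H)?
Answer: 339681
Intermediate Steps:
q = -22
M(H) = 2*H*(-22 + H) (M(H) = (H - 22)*(H + H) = (-22 + H)*(2*H) = 2*H*(-22 + H))
-1514*M(7 + 1) + 545 = -3028*(7 + 1)*(-22 + (7 + 1)) + 545 = -3028*8*(-22 + 8) + 545 = -3028*8*(-14) + 545 = -1514*(-224) + 545 = 339136 + 545 = 339681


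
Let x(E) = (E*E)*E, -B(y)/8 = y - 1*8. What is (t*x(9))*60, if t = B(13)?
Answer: -1749600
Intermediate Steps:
B(y) = 64 - 8*y (B(y) = -8*(y - 1*8) = -8*(y - 8) = -8*(-8 + y) = 64 - 8*y)
t = -40 (t = 64 - 8*13 = 64 - 104 = -40)
x(E) = E³ (x(E) = E²*E = E³)
(t*x(9))*60 = -40*9³*60 = -40*729*60 = -29160*60 = -1749600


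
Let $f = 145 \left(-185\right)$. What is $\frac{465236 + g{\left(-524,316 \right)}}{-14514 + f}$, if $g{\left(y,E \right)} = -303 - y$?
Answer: $- \frac{465457}{41339} \approx -11.26$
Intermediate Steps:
$f = -26825$
$\frac{465236 + g{\left(-524,316 \right)}}{-14514 + f} = \frac{465236 - -221}{-14514 - 26825} = \frac{465236 + \left(-303 + 524\right)}{-41339} = \left(465236 + 221\right) \left(- \frac{1}{41339}\right) = 465457 \left(- \frac{1}{41339}\right) = - \frac{465457}{41339}$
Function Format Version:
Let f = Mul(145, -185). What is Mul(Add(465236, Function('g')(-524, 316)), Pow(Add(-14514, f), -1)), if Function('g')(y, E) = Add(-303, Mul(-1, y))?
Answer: Rational(-465457, 41339) ≈ -11.260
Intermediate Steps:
f = -26825
Mul(Add(465236, Function('g')(-524, 316)), Pow(Add(-14514, f), -1)) = Mul(Add(465236, Add(-303, Mul(-1, -524))), Pow(Add(-14514, -26825), -1)) = Mul(Add(465236, Add(-303, 524)), Pow(-41339, -1)) = Mul(Add(465236, 221), Rational(-1, 41339)) = Mul(465457, Rational(-1, 41339)) = Rational(-465457, 41339)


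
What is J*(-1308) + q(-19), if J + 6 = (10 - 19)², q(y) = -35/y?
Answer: -1863865/19 ≈ -98098.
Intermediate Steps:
J = 75 (J = -6 + (10 - 19)² = -6 + (-9)² = -6 + 81 = 75)
J*(-1308) + q(-19) = 75*(-1308) - 35/(-19) = -98100 - 35*(-1/19) = -98100 + 35/19 = -1863865/19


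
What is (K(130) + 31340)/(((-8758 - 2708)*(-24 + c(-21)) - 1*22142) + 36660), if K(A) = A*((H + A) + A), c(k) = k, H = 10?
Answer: 8305/66311 ≈ 0.12524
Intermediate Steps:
K(A) = A*(10 + 2*A) (K(A) = A*((10 + A) + A) = A*(10 + 2*A))
(K(130) + 31340)/(((-8758 - 2708)*(-24 + c(-21)) - 1*22142) + 36660) = (2*130*(5 + 130) + 31340)/(((-8758 - 2708)*(-24 - 21) - 1*22142) + 36660) = (2*130*135 + 31340)/((-11466*(-45) - 22142) + 36660) = (35100 + 31340)/((515970 - 22142) + 36660) = 66440/(493828 + 36660) = 66440/530488 = 66440*(1/530488) = 8305/66311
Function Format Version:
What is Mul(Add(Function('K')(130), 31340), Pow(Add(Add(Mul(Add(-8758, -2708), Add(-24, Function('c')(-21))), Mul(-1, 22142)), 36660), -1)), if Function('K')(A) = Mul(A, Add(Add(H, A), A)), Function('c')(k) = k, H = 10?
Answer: Rational(8305, 66311) ≈ 0.12524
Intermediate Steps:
Function('K')(A) = Mul(A, Add(10, Mul(2, A))) (Function('K')(A) = Mul(A, Add(Add(10, A), A)) = Mul(A, Add(10, Mul(2, A))))
Mul(Add(Function('K')(130), 31340), Pow(Add(Add(Mul(Add(-8758, -2708), Add(-24, Function('c')(-21))), Mul(-1, 22142)), 36660), -1)) = Mul(Add(Mul(2, 130, Add(5, 130)), 31340), Pow(Add(Add(Mul(Add(-8758, -2708), Add(-24, -21)), Mul(-1, 22142)), 36660), -1)) = Mul(Add(Mul(2, 130, 135), 31340), Pow(Add(Add(Mul(-11466, -45), -22142), 36660), -1)) = Mul(Add(35100, 31340), Pow(Add(Add(515970, -22142), 36660), -1)) = Mul(66440, Pow(Add(493828, 36660), -1)) = Mul(66440, Pow(530488, -1)) = Mul(66440, Rational(1, 530488)) = Rational(8305, 66311)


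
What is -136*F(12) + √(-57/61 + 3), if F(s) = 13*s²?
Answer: -254592 + 3*√854/61 ≈ -2.5459e+5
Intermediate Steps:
-136*F(12) + √(-57/61 + 3) = -1768*12² + √(-57/61 + 3) = -1768*144 + √(-57*1/61 + 3) = -136*1872 + √(-57/61 + 3) = -254592 + √(126/61) = -254592 + 3*√854/61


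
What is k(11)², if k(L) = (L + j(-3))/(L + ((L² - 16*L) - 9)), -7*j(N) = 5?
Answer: 5184/137641 ≈ 0.037663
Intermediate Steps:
j(N) = -5/7 (j(N) = -⅐*5 = -5/7)
k(L) = (-5/7 + L)/(-9 + L² - 15*L) (k(L) = (L - 5/7)/(L + ((L² - 16*L) - 9)) = (-5/7 + L)/(L + (-9 + L² - 16*L)) = (-5/7 + L)/(-9 + L² - 15*L))
k(11)² = ((5/7 - 1*11)/(9 - 1*11² + 15*11))² = ((5/7 - 11)/(9 - 1*121 + 165))² = (-72/7/(9 - 121 + 165))² = (-72/7/53)² = ((1/53)*(-72/7))² = (-72/371)² = 5184/137641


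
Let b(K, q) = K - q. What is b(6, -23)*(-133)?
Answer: -3857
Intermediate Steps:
b(6, -23)*(-133) = (6 - 1*(-23))*(-133) = (6 + 23)*(-133) = 29*(-133) = -3857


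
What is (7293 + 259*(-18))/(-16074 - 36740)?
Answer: -2631/52814 ≈ -0.049816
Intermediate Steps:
(7293 + 259*(-18))/(-16074 - 36740) = (7293 - 4662)/(-52814) = 2631*(-1/52814) = -2631/52814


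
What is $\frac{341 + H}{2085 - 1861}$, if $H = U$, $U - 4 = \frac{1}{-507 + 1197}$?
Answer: $\frac{238051}{154560} \approx 1.5402$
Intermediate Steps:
$U = \frac{2761}{690}$ ($U = 4 + \frac{1}{-507 + 1197} = 4 + \frac{1}{690} = \frac{2761}{690} \approx 4.0014$)
$H = \frac{2761}{690} \approx 4.0014$
$\frac{341 + H}{2085 - 1861} = \frac{341 + \frac{2761}{690}}{2085 - 1861} = \frac{238051}{690 \cdot 224} = \frac{238051}{690} \cdot \frac{1}{224} = \frac{238051}{154560}$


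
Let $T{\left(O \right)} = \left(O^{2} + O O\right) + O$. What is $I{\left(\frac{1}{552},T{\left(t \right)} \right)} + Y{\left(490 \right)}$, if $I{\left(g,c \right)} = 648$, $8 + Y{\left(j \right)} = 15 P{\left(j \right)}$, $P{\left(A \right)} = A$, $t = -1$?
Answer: $7990$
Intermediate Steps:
$T{\left(O \right)} = O + 2 O^{2}$ ($T{\left(O \right)} = \left(O^{2} + O^{2}\right) + O = 2 O^{2} + O = O + 2 O^{2}$)
$Y{\left(j \right)} = -8 + 15 j$
$I{\left(\frac{1}{552},T{\left(t \right)} \right)} + Y{\left(490 \right)} = 648 + \left(-8 + 15 \cdot 490\right) = 648 + \left(-8 + 7350\right) = 648 + 7342 = 7990$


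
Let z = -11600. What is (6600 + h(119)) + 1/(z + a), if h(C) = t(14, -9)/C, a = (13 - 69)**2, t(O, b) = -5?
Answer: 6647583161/1007216 ≈ 6600.0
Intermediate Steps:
a = 3136 (a = (-56)**2 = 3136)
h(C) = -5/C
(6600 + h(119)) + 1/(z + a) = (6600 - 5/119) + 1/(-11600 + 3136) = (6600 - 5*1/119) + 1/(-8464) = (6600 - 5/119) - 1/8464 = 785395/119 - 1/8464 = 6647583161/1007216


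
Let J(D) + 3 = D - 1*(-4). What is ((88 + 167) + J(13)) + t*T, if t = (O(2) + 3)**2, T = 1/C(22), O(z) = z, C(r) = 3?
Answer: 832/3 ≈ 277.33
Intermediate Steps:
J(D) = 1 + D (J(D) = -3 + (D - 1*(-4)) = -3 + (D + 4) = -3 + (4 + D) = 1 + D)
T = 1/3 ≈ 0.33333
t = 25 (t = (2 + 3)**2 = 5**2 = 25)
((88 + 167) + J(13)) + t*T = ((88 + 167) + (1 + 13)) + 25*(1/3) = (255 + 14) + 25/3 = 269 + 25/3 = 832/3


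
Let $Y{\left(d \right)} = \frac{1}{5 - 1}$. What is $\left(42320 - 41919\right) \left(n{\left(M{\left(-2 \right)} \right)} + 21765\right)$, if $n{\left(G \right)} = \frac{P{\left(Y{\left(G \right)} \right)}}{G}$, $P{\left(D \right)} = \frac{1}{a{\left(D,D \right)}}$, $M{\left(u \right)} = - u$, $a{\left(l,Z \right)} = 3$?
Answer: $\frac{52366991}{6} \approx 8.7278 \cdot 10^{6}$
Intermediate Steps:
$Y{\left(d \right)} = \frac{1}{4}$
$P{\left(D \right)} = \frac{1}{3}$
$n{\left(G \right)} = \frac{1}{3 G}$
$\left(42320 - 41919\right) \left(n{\left(M{\left(-2 \right)} \right)} + 21765\right) = \left(42320 - 41919\right) \left(\frac{1}{3 \left(\left(-1\right) \left(-2\right)\right)} + 21765\right) = 401 \left(\frac{1}{3 \cdot 2} + 21765\right) = 401 \left(\frac{1}{3} \cdot \frac{1}{2} + 21765\right) = 401 \left(\frac{1}{6} + 21765\right) = 401 \cdot \frac{130591}{6} = \frac{52366991}{6}$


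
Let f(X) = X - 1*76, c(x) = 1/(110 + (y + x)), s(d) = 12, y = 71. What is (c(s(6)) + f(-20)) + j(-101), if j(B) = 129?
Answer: 6370/193 ≈ 33.005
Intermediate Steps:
c(x) = 1/(181 + x) (c(x) = 1/(110 + (71 + x)) = 1/(181 + x))
f(X) = -76 + X (f(X) = X - 76 = -76 + X)
(c(s(6)) + f(-20)) + j(-101) = (1/(181 + 12) + (-76 - 20)) + 129 = (1/193 - 96) + 129 = -18527/193 + 129 = 6370/193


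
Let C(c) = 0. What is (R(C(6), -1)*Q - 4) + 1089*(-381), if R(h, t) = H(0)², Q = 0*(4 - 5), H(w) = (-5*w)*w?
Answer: -414913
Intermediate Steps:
H(w) = -5*w²
Q = 0 (Q = 0*(-1) = 0)
R(h, t) = 0 (R(h, t) = (-5*0²)² = (-5*0)² = 0² = 0)
(R(C(6), -1)*Q - 4) + 1089*(-381) = (0*0 - 4) + 1089*(-381) = (0 - 4) - 414909 = -4 - 414909 = -414913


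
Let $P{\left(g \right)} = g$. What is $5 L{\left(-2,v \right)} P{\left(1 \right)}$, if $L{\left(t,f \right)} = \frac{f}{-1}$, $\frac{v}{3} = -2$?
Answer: $30$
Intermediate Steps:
$v = -6$ ($v = 3 \left(-2\right) = -6$)
$L{\left(t,f \right)} = - f$ ($L{\left(t,f \right)} = f \left(-1\right) = - f$)
$5 L{\left(-2,v \right)} P{\left(1 \right)} = 5 \left(\left(-1\right) \left(-6\right)\right) 1 = 5 \cdot 6 \cdot 1 = 30 \cdot 1 = 30$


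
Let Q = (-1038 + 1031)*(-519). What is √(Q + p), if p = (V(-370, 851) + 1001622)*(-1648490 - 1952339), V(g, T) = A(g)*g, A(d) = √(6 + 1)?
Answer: √(-3606669541005 + 1332306730*√7) ≈ 1.8982e+6*I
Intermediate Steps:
A(d) = √7
Q = 3633 (Q = -7*(-519) = 3633)
V(g, T) = g*√7 (V(g, T) = √7*g = g*√7)
p = -3606669544638 + 1332306730*√7 (p = (-370*√7 + 1001622)*(-1648490 - 1952339) = (1001622 - 370*√7)*(-3600829) = -3606669544638 + 1332306730*√7 ≈ -3.6031e+12)
√(Q + p) = √(3633 + (-3606669544638 + 1332306730*√7)) = √(-3606669541005 + 1332306730*√7)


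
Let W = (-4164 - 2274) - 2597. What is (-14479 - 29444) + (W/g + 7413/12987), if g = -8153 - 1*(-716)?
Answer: -12739040767/290043 ≈ -43921.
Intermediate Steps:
W = -9035 (W = -6438 - 2597 = -9035)
g = -7437 (g = -8153 + 716 = -7437)
(-14479 - 29444) + (W/g + 7413/12987) = (-14479 - 29444) + (-9035/(-7437) + 7413/12987) = -43923 + (-9035*(-1/7437) + 7413*(1/12987)) = -43923 + (9035/7437 + 2471/4329) = -43923 + 517922/290043 = -12739040767/290043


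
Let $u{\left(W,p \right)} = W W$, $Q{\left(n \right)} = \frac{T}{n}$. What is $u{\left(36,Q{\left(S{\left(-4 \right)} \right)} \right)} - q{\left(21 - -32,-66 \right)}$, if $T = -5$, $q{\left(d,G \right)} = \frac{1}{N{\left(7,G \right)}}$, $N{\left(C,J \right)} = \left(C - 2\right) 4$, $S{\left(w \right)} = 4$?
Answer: $\frac{25919}{20} \approx 1295.9$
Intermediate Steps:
$N{\left(C,J \right)} = -8 + 4 C$ ($N{\left(C,J \right)} = \left(C - 2\right) 4 = \left(-2 + C\right) 4 = -8 + 4 C$)
$q{\left(d,G \right)} = \frac{1}{20}$ ($q{\left(d,G \right)} = \frac{1}{-8 + 4 \cdot 7} = \frac{1}{-8 + 28} = \frac{1}{20}$)
$Q{\left(n \right)} = - \frac{5}{n}$
$u{\left(W,p \right)} = W^{2}$
$u{\left(36,Q{\left(S{\left(-4 \right)} \right)} \right)} - q{\left(21 - -32,-66 \right)} = 36^{2} - \frac{1}{20} = 1296 - \frac{1}{20} = \frac{25919}{20}$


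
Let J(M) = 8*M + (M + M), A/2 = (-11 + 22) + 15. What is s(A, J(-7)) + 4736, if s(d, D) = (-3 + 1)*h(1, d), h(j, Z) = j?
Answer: 4734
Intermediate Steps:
A = 52 (A = 2*((-11 + 22) + 15) = 2*(11 + 15) = 2*26 = 52)
J(M) = 10*M (J(M) = 8*M + 2*M = 10*M)
s(d, D) = -2 (s(d, D) = (-3 + 1)*1 = -2*1 = -2)
s(A, J(-7)) + 4736 = -2 + 4736 = 4734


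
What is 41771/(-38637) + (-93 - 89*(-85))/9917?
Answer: -125547343/383163129 ≈ -0.32766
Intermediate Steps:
41771/(-38637) + (-93 - 89*(-85))/9917 = 41771*(-1/38637) + (-93 + 7565)*(1/9917) = -41771/38637 + 7472*(1/9917) = -41771/38637 + 7472/9917 = -125547343/383163129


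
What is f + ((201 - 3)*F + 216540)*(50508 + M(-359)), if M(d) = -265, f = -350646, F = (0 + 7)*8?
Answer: 11436362958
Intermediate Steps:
F = 56 (F = 7*8 = 56)
f + ((201 - 3)*F + 216540)*(50508 + M(-359)) = -350646 + ((201 - 3)*56 + 216540)*(50508 - 265) = -350646 + (198*56 + 216540)*50243 = -350646 + (11088 + 216540)*50243 = -350646 + 227628*50243 = -350646 + 11436713604 = 11436362958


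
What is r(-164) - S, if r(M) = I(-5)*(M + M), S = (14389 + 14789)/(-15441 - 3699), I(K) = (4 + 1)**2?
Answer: -26153137/3190 ≈ -8198.5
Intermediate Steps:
I(K) = 25 (I(K) = 5**2 = 25)
S = -4863/3190 (S = 29178/(-19140) = 29178*(-1/19140) = -4863/3190 ≈ -1.5245)
r(M) = 50*M (r(M) = 25*(M + M) = 25*(2*M) = 50*M)
r(-164) - S = 50*(-164) - 1*(-4863/3190) = -8200 + 4863/3190 = -26153137/3190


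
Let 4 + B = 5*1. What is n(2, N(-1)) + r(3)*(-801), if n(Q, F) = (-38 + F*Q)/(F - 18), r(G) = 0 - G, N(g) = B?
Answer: 40887/17 ≈ 2405.1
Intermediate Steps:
B = 1 (B = -4 + 5*1 = -4 + 5 = 1)
N(g) = 1
r(G) = -G
n(Q, F) = (-38 + F*Q)/(-18 + F)
n(2, N(-1)) + r(3)*(-801) = (-38 + 1*2)/(-18 + 1) - 1*3*(-801) = (-38 + 2)/(-17) - 3*(-801) = -1/17*(-36) + 2403 = 36/17 + 2403 = 40887/17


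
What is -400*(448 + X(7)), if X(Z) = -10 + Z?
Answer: -178000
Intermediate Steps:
-400*(448 + X(7)) = -400*(448 + (-10 + 7)) = -400*(448 - 3) = -400*445 = -178000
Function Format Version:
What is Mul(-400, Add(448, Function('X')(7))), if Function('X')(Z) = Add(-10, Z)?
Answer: -178000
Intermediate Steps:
Mul(-400, Add(448, Function('X')(7))) = Mul(-400, Add(448, Add(-10, 7))) = Mul(-400, Add(448, -3)) = Mul(-400, 445) = -178000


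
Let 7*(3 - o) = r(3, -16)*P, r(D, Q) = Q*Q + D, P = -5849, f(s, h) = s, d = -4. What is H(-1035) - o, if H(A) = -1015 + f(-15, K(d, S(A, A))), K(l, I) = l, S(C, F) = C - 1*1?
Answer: -217446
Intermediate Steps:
S(C, F) = -1 + C (S(C, F) = C - 1 = -1 + C)
H(A) = -1030 (H(A) = -1015 - 15 = -1030)
r(D, Q) = D + Q² (r(D, Q) = Q² + D = D + Q²)
o = 216416 (o = 3 - (3 + (-16)²)*(-5849)/7 = 3 - (3 + 256)*(-5849)/7 = 3 - 37*(-5849) = 3 - ⅐*(-1514891) = 3 + 216413 = 216416)
H(-1035) - o = -1030 - 1*216416 = -1030 - 216416 = -217446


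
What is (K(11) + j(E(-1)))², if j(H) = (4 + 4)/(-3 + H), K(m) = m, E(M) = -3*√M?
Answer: 275/3 + 232*I/9 ≈ 91.667 + 25.778*I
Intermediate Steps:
j(H) = 8/(-3 + H)
(K(11) + j(E(-1)))² = (11 + 8/(-3 - 3*I))² = (11 + 8*((-3 + 3*I)/18))² = (11 + 4*(-3 + 3*I)/9)²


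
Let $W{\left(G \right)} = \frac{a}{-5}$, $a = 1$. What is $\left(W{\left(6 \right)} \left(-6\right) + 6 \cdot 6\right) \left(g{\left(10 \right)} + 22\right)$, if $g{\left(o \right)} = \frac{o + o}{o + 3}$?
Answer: $\frac{56916}{65} \approx 875.63$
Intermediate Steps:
$g{\left(o \right)} = \frac{2 o}{3 + o}$
$W{\left(G \right)} = - \frac{1}{5}$ ($W{\left(G \right)} = 1 \frac{1}{-5} = 1 \left(- \frac{1}{5}\right) = - \frac{1}{5}$)
$\left(W{\left(6 \right)} \left(-6\right) + 6 \cdot 6\right) \left(g{\left(10 \right)} + 22\right) = \left(\left(- \frac{1}{5}\right) \left(-6\right) + 6 \cdot 6\right) \left(2 \cdot 10 \frac{1}{3 + 10} + 22\right) = \left(\frac{6}{5} + 36\right) \left(2 \cdot 10 \cdot \frac{1}{13} + 22\right) = \frac{186 \left(2 \cdot 10 \cdot \frac{1}{13} + 22\right)}{5} = \frac{186 \left(\frac{20}{13} + 22\right)}{5} = \frac{186}{5} \cdot \frac{306}{13} = \frac{56916}{65}$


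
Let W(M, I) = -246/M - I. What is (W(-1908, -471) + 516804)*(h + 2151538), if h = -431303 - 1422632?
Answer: 16317918800691/106 ≈ 1.5394e+11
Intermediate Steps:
h = -1853935
W(M, I) = -I - 246/M
(W(-1908, -471) + 516804)*(h + 2151538) = ((-1*(-471) - 246/(-1908)) + 516804)*(-1853935 + 2151538) = ((471 - 246*(-1/1908)) + 516804)*297603 = ((471 + 41/318) + 516804)*297603 = (149819/318 + 516804)*297603 = (164493491/318)*297603 = 16317918800691/106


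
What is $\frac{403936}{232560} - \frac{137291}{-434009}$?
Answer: $\frac{12952515899}{6308320815} \approx 2.0532$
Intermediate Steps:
$\frac{403936}{232560} - \frac{137291}{-434009} = 403936 \cdot \frac{1}{232560} - - \frac{137291}{434009} = \frac{25246}{14535} + \frac{137291}{434009} = \frac{12952515899}{6308320815}$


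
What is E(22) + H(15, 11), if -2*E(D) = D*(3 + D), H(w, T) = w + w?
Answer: -245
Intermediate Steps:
H(w, T) = 2*w
E(D) = -D*(3 + D)/2
E(22) + H(15, 11) = -½*22*(3 + 22) + 2*15 = -½*22*25 + 30 = -275 + 30 = -245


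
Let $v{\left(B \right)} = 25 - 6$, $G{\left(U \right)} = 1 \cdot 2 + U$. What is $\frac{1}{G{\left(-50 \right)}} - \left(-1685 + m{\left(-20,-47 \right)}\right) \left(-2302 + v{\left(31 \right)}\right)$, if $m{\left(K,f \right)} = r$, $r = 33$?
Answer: $- \frac{181032769}{48} \approx -3.7715 \cdot 10^{6}$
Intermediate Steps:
$m{\left(K,f \right)} = 33$
$G{\left(U \right)} = 2 + U$
$v{\left(B \right)} = 19$
$\frac{1}{G{\left(-50 \right)}} - \left(-1685 + m{\left(-20,-47 \right)}\right) \left(-2302 + v{\left(31 \right)}\right) = \frac{1}{2 - 50} - \left(-1685 + 33\right) \left(-2302 + 19\right) = \frac{1}{-48} - \left(-1652\right) \left(-2283\right) = - \frac{1}{48} - 3771516 = - \frac{181032769}{48}$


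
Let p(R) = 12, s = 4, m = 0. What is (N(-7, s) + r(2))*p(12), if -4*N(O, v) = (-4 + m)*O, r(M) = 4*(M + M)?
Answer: 108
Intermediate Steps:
r(M) = 8*M (r(M) = 4*(2*M) = 8*M)
N(O, v) = O (N(O, v) = -(-4 + 0)*O/4 = -(-1)*O = O)
(N(-7, s) + r(2))*p(12) = (-7 + 8*2)*12 = (-7 + 16)*12 = 9*12 = 108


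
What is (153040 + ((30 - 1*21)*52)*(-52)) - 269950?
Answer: -141246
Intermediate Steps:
(153040 + ((30 - 1*21)*52)*(-52)) - 269950 = (153040 + ((30 - 21)*52)*(-52)) - 269950 = (153040 + (9*52)*(-52)) - 269950 = (153040 + 468*(-52)) - 269950 = (153040 - 24336) - 269950 = 128704 - 269950 = -141246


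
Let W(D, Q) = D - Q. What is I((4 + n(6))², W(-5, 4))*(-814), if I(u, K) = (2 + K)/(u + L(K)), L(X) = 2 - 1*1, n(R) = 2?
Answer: 154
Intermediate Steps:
L(X) = 1 (L(X) = 2 - 1 = 1)
I(u, K) = (2 + K)/(1 + u) (I(u, K) = (2 + K)/(u + 1) = (2 + K)/(1 + u))
I((4 + n(6))², W(-5, 4))*(-814) = ((2 + (-5 - 1*4))/(1 + (4 + 2)²))*(-814) = ((2 + (-5 - 4))/(1 + 6²))*(-814) = ((2 - 9)/(1 + 36))*(-814) = (-7/37)*(-814) = ((1/37)*(-7))*(-814) = -7/37*(-814) = 154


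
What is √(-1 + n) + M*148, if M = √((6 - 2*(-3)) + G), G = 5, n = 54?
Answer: √53 + 148*√17 ≈ 617.50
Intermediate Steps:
M = √17 (M = √((6 - 2*(-3)) + 5) = √((6 + 6) + 5) = √(12 + 5) = √17 ≈ 4.1231)
√(-1 + n) + M*148 = √(-1 + 54) + √17*148 = √53 + 148*√17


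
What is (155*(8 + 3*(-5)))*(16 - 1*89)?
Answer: 79205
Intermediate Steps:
(155*(8 + 3*(-5)))*(16 - 1*89) = (155*(8 - 15))*(16 - 89) = (155*(-7))*(-73) = -1085*(-73) = 79205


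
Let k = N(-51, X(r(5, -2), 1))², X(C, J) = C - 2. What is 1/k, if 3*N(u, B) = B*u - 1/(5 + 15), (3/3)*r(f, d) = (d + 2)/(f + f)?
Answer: 3600/4157521 ≈ 0.00086590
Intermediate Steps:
r(f, d) = (2 + d)/(2*f) (r(f, d) = (d + 2)/(f + f) = (2 + d)/((2*f)) = (2 + d)*(1/(2*f)) = (2 + d)/(2*f))
X(C, J) = -2 + C
N(u, B) = -1/60 + B*u/3 (N(u, B) = (B*u - 1/(5 + 15))/3 = (B*u - 1/20)/3 = (-1/20 + B*u)/3 = -1/60 + B*u/3)
k = 4157521/3600 (k = (-1/60 + (⅓)*(-2 + (½)*(2 - 2)/5)*(-51))² = (-1/60 + (⅓)*(-2 + (½)*(⅕)*0)*(-51))² = (-1/60 + (⅓)*(-2 + 0)*(-51))² = (-1/60 + (⅓)*(-2)*(-51))² = (-1/60 + 34)² = (2039/60)² = 4157521/3600 ≈ 1154.9)
1/k = 1/(4157521/3600) = 3600/4157521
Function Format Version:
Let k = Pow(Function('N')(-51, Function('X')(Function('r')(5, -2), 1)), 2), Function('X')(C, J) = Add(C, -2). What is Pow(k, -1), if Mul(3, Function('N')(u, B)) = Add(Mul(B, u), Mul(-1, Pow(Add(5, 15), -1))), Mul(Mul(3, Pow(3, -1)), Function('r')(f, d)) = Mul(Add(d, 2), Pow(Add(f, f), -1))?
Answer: Rational(3600, 4157521) ≈ 0.00086590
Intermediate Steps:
Function('r')(f, d) = Mul(Rational(1, 2), Pow(f, -1), Add(2, d)) (Function('r')(f, d) = Mul(Add(d, 2), Pow(Add(f, f), -1)) = Mul(Add(2, d), Pow(Mul(2, f), -1)) = Mul(Add(2, d), Mul(Rational(1, 2), Pow(f, -1))) = Mul(Rational(1, 2), Pow(f, -1), Add(2, d)))
Function('X')(C, J) = Add(-2, C)
Function('N')(u, B) = Add(Rational(-1, 60), Mul(Rational(1, 3), B, u)) (Function('N')(u, B) = Mul(Rational(1, 3), Add(Mul(B, u), Mul(-1, Pow(Add(5, 15), -1)))) = Mul(Rational(1, 3), Add(Mul(B, u), Mul(-1, Pow(20, -1)))) = Mul(Rational(1, 3), Add(Mul(B, u), Mul(-1, Rational(1, 20)))) = Mul(Rational(1, 3), Add(Mul(B, u), Rational(-1, 20))) = Mul(Rational(1, 3), Add(Rational(-1, 20), Mul(B, u))) = Add(Rational(-1, 60), Mul(Rational(1, 3), B, u)))
k = Rational(4157521, 3600) (k = Pow(Add(Rational(-1, 60), Mul(Rational(1, 3), Add(-2, Mul(Rational(1, 2), Pow(5, -1), Add(2, -2))), -51)), 2) = Pow(Add(Rational(-1, 60), Mul(Rational(1, 3), Add(-2, Mul(Rational(1, 2), Rational(1, 5), 0)), -51)), 2) = Pow(Add(Rational(-1, 60), Mul(Rational(1, 3), Add(-2, 0), -51)), 2) = Pow(Add(Rational(-1, 60), Mul(Rational(1, 3), -2, -51)), 2) = Pow(Add(Rational(-1, 60), 34), 2) = Pow(Rational(2039, 60), 2) = Rational(4157521, 3600) ≈ 1154.9)
Pow(k, -1) = Pow(Rational(4157521, 3600), -1) = Rational(3600, 4157521)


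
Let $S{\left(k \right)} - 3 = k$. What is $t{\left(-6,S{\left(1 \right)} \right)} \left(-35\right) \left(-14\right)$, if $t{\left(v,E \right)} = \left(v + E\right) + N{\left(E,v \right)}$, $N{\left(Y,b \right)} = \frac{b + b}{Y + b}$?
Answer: $1960$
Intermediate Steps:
$S{\left(k \right)} = 3 + k$
$N{\left(Y,b \right)} = \frac{2 b}{Y + b}$
$t{\left(v,E \right)} = E + v + \frac{2 v}{E + v}$ ($t{\left(v,E \right)} = \left(v + E\right) + \frac{2 v}{E + v} = \left(E + v\right) + \frac{2 v}{E + v} = E + v + \frac{2 v}{E + v}$)
$t{\left(-6,S{\left(1 \right)} \right)} \left(-35\right) \left(-14\right) = \left(\left(3 + 1\right) - 6 + 2 \left(-6\right) \frac{1}{\left(3 + 1\right) - 6}\right) \left(-35\right) \left(-14\right) = \left(4 - 6 + 2 \left(-6\right) \frac{1}{4 - 6}\right) \left(-35\right) \left(-14\right) = \left(4 - 6 + 2 \left(-6\right) \frac{1}{-2}\right) \left(-35\right) \left(-14\right) = \left(4 - 6 + 2 \left(-6\right) \left(- \frac{1}{2}\right)\right) \left(-35\right) \left(-14\right) = \left(4 - 6 + 6\right) \left(-35\right) \left(-14\right) = 4 \left(-35\right) \left(-14\right) = \left(-140\right) \left(-14\right) = 1960$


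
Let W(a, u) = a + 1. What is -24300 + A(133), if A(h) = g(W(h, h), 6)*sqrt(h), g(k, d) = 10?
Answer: -24300 + 10*sqrt(133) ≈ -24185.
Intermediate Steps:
W(a, u) = 1 + a
A(h) = 10*sqrt(h)
-24300 + A(133) = -24300 + 10*sqrt(133)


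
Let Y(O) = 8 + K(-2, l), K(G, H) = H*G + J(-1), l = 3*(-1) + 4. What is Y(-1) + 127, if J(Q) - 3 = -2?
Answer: 134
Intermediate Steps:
J(Q) = 1 (J(Q) = 3 - 2 = 1)
l = 1 (l = -3 + 4 = 1)
K(G, H) = 1 + G*H (K(G, H) = H*G + 1 = G*H + 1 = 1 + G*H)
Y(O) = 7 (Y(O) = 8 + (1 - 2*1) = 8 + (1 - 2) = 8 - 1 = 7)
Y(-1) + 127 = 7 + 127 = 134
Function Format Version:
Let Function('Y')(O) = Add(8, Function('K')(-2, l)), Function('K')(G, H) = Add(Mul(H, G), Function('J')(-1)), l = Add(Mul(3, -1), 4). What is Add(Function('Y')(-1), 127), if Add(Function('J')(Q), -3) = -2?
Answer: 134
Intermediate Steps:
Function('J')(Q) = 1 (Function('J')(Q) = Add(3, -2) = 1)
l = 1 (l = Add(-3, 4) = 1)
Function('K')(G, H) = Add(1, Mul(G, H)) (Function('K')(G, H) = Add(Mul(H, G), 1) = Add(Mul(G, H), 1) = Add(1, Mul(G, H)))
Function('Y')(O) = 7 (Function('Y')(O) = Add(8, Add(1, Mul(-2, 1))) = Add(8, Add(1, -2)) = Add(8, -1) = 7)
Add(Function('Y')(-1), 127) = Add(7, 127) = 134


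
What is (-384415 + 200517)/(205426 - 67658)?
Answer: -91949/68884 ≈ -1.3348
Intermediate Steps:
(-384415 + 200517)/(205426 - 67658) = -183898/137768 = -183898*1/137768 = -91949/68884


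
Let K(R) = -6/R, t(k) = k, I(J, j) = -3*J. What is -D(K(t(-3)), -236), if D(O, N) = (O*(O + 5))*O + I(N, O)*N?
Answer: 167060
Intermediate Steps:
D(O, N) = -3*N**2 + O**2*(5 + O) (D(O, N) = (O*(O + 5))*O + (-3*N)*N = (O*(5 + O))*O - 3*N**2 = O**2*(5 + O) - 3*N**2 = -3*N**2 + O**2*(5 + O))
-D(K(t(-3)), -236) = -((-6/(-3))**3 - 3*(-236)**2 + 5*(-6/(-3))**2) = -((-6*(-1/3))**3 - 3*55696 + 5*(-6*(-1/3))**2) = -(2**3 - 167088 + 5*2**2) = -(8 - 167088 + 5*4) = -(8 - 167088 + 20) = -1*(-167060) = 167060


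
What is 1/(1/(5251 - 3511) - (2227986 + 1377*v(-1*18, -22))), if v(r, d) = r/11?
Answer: -19140/42600524389 ≈ -4.4929e-7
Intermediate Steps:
v(r, d) = r/11 (v(r, d) = r*(1/11) = r/11)
1/(1/(5251 - 3511) - (2227986 + 1377*v(-1*18, -22))) = 1/(1/(5251 - 3511) - 1377/(1/((-1*18)/11 + 1618))) = 1/(1/1740 - 1377/(1/((1/11)*(-18) + 1618))) = 1/(1/1740 - 1377/(1/(-18/11 + 1618))) = 1/(1/1740 - 1377/(1/(17780/11))) = 1/(1/1740 - 1377/11/17780) = 1/(1/1740 - 1377*17780/11) = 1/(1/1740 - 24483060/11) = 1/(-42600524389/19140) = -19140/42600524389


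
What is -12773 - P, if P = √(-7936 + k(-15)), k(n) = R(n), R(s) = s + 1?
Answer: -12773 - 5*I*√318 ≈ -12773.0 - 89.163*I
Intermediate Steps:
R(s) = 1 + s
k(n) = 1 + n
P = 5*I*√318 (P = √(-7936 + (1 - 15)) = √(-7936 - 14) = √(-7950) = 5*I*√318 ≈ 89.163*I)
-12773 - P = -12773 - 5*I*√318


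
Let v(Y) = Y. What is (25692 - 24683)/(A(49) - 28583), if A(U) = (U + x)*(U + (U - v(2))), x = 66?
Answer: -1009/17543 ≈ -0.057516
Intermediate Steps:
A(U) = (-2 + 2*U)*(66 + U) (A(U) = (U + 66)*(U + (U - 1*2)) = (66 + U)*(U + (U - 2)) = (66 + U)*(U + (-2 + U)) = (66 + U)*(-2 + 2*U) = (-2 + 2*U)*(66 + U))
(25692 - 24683)/(A(49) - 28583) = (25692 - 24683)/((-132 + 2*49² + 130*49) - 28583) = 1009/((-132 + 2*2401 + 6370) - 28583) = 1009/((-132 + 4802 + 6370) - 28583) = 1009/(11040 - 28583) = 1009/(-17543) = 1009*(-1/17543) = -1009/17543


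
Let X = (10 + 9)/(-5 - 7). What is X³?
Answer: -6859/1728 ≈ -3.9693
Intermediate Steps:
X = -19/12 (X = 19/(-12) = 19*(-1/12) = -19/12 ≈ -1.5833)
X³ = (-19/12)³ = -6859/1728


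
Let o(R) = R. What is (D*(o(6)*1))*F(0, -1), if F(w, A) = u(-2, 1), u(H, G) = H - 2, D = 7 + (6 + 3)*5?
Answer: -1248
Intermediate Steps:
D = 52 (D = 7 + 9*5 = 7 + 45 = 52)
u(H, G) = -2 + H
F(w, A) = -4 (F(w, A) = -2 - 2 = -4)
(D*(o(6)*1))*F(0, -1) = (52*(6*1))*(-4) = (52*6)*(-4) = 312*(-4) = -1248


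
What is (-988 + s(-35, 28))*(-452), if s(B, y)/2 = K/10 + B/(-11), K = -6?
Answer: 24433312/55 ≈ 4.4424e+5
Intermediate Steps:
s(B, y) = -6/5 - 2*B/11 (s(B, y) = 2*(-6/10 + B/(-11)) = 2*(-6*1/10 + B*(-1/11)) = 2*(-3/5 - B/11) = -6/5 - 2*B/11)
(-988 + s(-35, 28))*(-452) = (-988 + (-6/5 - 2/11*(-35)))*(-452) = (-988 + (-6/5 + 70/11))*(-452) = (-988 + 284/55)*(-452) = -54056/55*(-452) = 24433312/55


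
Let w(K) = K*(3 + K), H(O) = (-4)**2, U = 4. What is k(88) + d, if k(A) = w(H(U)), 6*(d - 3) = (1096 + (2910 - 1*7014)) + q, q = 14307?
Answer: 13141/6 ≈ 2190.2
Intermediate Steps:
d = 11317/6 (d = 3 + ((1096 + (2910 - 1*7014)) + 14307)/6 = 3 + ((1096 + (2910 - 7014)) + 14307)/6 = 3 + ((1096 - 4104) + 14307)/6 = 3 + (-3008 + 14307)/6 = 3 + (1/6)*11299 = 3 + 11299/6 = 11317/6 ≈ 1886.2)
H(O) = 16
k(A) = 304 (k(A) = 16*(3 + 16) = 16*19 = 304)
k(88) + d = 304 + 11317/6 = 13141/6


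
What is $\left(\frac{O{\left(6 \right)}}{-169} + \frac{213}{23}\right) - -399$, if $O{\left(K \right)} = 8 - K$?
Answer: $\frac{1586864}{3887} \approx 408.25$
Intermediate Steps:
$\left(\frac{O{\left(6 \right)}}{-169} + \frac{213}{23}\right) - -399 = \left(\frac{8 - 6}{-169} + \frac{213}{23}\right) - -399 = \left(\left(8 - 6\right) \left(- \frac{1}{169}\right) + 213 \cdot \frac{1}{23}\right) + 399 = \left(2 \left(- \frac{1}{169}\right) + \frac{213}{23}\right) + 399 = \left(- \frac{2}{169} + \frac{213}{23}\right) + 399 = \frac{35951}{3887} + 399 = \frac{1586864}{3887}$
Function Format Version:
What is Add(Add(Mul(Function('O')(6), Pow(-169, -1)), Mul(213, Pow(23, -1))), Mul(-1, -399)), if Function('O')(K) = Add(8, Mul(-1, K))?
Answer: Rational(1586864, 3887) ≈ 408.25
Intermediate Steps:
Add(Add(Mul(Function('O')(6), Pow(-169, -1)), Mul(213, Pow(23, -1))), Mul(-1, -399)) = Add(Add(Mul(Add(8, Mul(-1, 6)), Pow(-169, -1)), Mul(213, Pow(23, -1))), Mul(-1, -399)) = Add(Add(Mul(Add(8, -6), Rational(-1, 169)), Mul(213, Rational(1, 23))), 399) = Add(Add(Mul(2, Rational(-1, 169)), Rational(213, 23)), 399) = Add(Add(Rational(-2, 169), Rational(213, 23)), 399) = Add(Rational(35951, 3887), 399) = Rational(1586864, 3887)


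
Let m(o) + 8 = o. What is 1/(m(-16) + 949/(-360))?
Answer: -360/9589 ≈ -0.037543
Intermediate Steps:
m(o) = -8 + o
1/(m(-16) + 949/(-360)) = 1/((-8 - 16) + 949/(-360)) = 1/(-24 + 949*(-1/360)) = 1/(-24 - 949/360) = 1/(-9589/360) = -360/9589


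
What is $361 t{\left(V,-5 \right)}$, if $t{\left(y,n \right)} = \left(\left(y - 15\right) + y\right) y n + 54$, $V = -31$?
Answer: $-4289041$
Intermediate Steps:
$t{\left(y,n \right)} = 54 + n y \left(-15 + 2 y\right)$ ($t{\left(y,n \right)} = \left(\left(-15 + y\right) + y\right) y n + 54 = \left(-15 + 2 y\right) y n + 54 = y \left(-15 + 2 y\right) n + 54 = n y \left(-15 + 2 y\right) + 54 = 54 + n y \left(-15 + 2 y\right)$)
$361 t{\left(V,-5 \right)} = 361 \left(54 - \left(-75\right) \left(-31\right) + 2 \left(-5\right) \left(-31\right)^{2}\right) = 361 \left(54 - 2325 + 2 \left(-5\right) 961\right) = 361 \left(54 - 2325 - 9610\right) = 361 \left(-11881\right) = -4289041$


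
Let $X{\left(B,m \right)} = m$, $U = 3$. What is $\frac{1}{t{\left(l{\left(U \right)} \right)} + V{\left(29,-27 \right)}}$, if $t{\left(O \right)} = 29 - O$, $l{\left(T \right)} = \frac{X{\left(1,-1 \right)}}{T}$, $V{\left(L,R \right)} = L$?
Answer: $\frac{3}{175} \approx 0.017143$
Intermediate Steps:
$l{\left(T \right)} = - \frac{1}{T}$
$\frac{1}{t{\left(l{\left(U \right)} \right)} + V{\left(29,-27 \right)}} = \frac{1}{\left(29 - - \frac{1}{3}\right) + 29} = \frac{1}{\left(29 + \frac{1}{3}\right) + 29} = \frac{1}{\frac{88}{3} + 29} = \frac{1}{\frac{175}{3}} = \frac{3}{175}$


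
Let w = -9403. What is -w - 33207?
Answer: -23804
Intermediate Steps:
-w - 33207 = -1*(-9403) - 33207 = 9403 - 33207 = -23804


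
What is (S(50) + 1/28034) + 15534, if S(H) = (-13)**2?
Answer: 440217903/28034 ≈ 15703.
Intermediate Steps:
S(H) = 169
(S(50) + 1/28034) + 15534 = (169 + 1/28034) + 15534 = 4737747/28034 + 15534 = 440217903/28034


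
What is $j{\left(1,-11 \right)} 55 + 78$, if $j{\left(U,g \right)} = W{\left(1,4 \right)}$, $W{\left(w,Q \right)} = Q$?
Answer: $298$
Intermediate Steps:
$j{\left(U,g \right)} = 4$
$j{\left(1,-11 \right)} 55 + 78 = 4 \cdot 55 + 78 = 220 + 78 = 298$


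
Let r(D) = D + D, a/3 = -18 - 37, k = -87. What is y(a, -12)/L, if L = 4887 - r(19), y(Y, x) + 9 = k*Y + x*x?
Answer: 14490/4849 ≈ 2.9882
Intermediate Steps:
a = -165 (a = 3*(-18 - 37) = 3*(-55) = -165)
y(Y, x) = -9 + x² - 87*Y (y(Y, x) = -9 + (-87*Y + x*x) = -9 + (-87*Y + x²) = -9 + (x² - 87*Y) = -9 + x² - 87*Y)
r(D) = 2*D
L = 4849 (L = 4887 - 2*19 = 4887 - 1*38 = 4887 - 38 = 4849)
y(a, -12)/L = (-9 + (-12)² - 87*(-165))/4849 = (-9 + 144 + 14355)*(1/4849) = 14490*(1/4849) = 14490/4849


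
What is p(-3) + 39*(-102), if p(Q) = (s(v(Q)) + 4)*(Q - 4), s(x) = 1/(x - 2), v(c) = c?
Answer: -20023/5 ≈ -4004.6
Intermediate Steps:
s(x) = 1/(-2 + x)
p(Q) = (-4 + Q)*(4 + 1/(-2 + Q)) (p(Q) = (1/(-2 + Q) + 4)*(Q - 4) = (4 + 1/(-2 + Q))*(-4 + Q) = (-4 + Q)*(4 + 1/(-2 + Q)))
p(-3) + 39*(-102) = (28 - 23*(-3) + 4*(-3)**2)/(-2 - 3) + 39*(-102) = (28 + 69 + 4*9)/(-5) - 3978 = -(28 + 69 + 36)/5 - 3978 = -1/5*133 - 3978 = -133/5 - 3978 = -20023/5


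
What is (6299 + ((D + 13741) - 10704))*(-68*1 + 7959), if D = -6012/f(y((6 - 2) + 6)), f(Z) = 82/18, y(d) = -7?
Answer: 2593519188/41 ≈ 6.3257e+7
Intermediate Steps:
f(Z) = 41/9 (f(Z) = 82*(1/18) = 41/9)
D = -54108/41 (D = -6012/41/9 = -6012*9/41 = -54108/41 ≈ -1319.7)
(6299 + ((D + 13741) - 10704))*(-68*1 + 7959) = (6299 + ((-54108/41 + 13741) - 10704))*(-68*1 + 7959) = (6299 + (509273/41 - 10704))*(-68 + 7959) = (6299 + 70409/41)*7891 = (328668/41)*7891 = 2593519188/41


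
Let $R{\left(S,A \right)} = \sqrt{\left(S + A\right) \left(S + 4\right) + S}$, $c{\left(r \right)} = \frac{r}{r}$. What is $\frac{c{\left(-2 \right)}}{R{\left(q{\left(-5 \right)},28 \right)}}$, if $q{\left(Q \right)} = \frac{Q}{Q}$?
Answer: $\frac{\sqrt{146}}{146} \approx 0.082761$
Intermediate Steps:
$c{\left(r \right)} = 1$
$q{\left(Q \right)} = 1$
$R{\left(S,A \right)} = \sqrt{S + \left(4 + S\right) \left(A + S\right)}$ ($R{\left(S,A \right)} = \sqrt{\left(A + S\right) \left(4 + S\right) + S} = \sqrt{\left(4 + S\right) \left(A + S\right) + S} = \sqrt{S + \left(4 + S\right) \left(A + S\right)}$)
$\frac{c{\left(-2 \right)}}{R{\left(q{\left(-5 \right)},28 \right)}} = 1 \frac{1}{\sqrt{1^{2} + 4 \cdot 28 + 5 \cdot 1 + 28 \cdot 1}} = 1 \frac{1}{\sqrt{1 + 112 + 5 + 28}} = 1 \frac{1}{\sqrt{146}} = 1 \frac{\sqrt{146}}{146} = \frac{\sqrt{146}}{146}$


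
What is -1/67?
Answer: -1/67 ≈ -0.014925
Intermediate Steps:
-1/67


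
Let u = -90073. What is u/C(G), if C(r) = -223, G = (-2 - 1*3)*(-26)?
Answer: 90073/223 ≈ 403.92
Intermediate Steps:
G = 130 (G = (-2 - 3)*(-26) = -5*(-26) = 130)
u/C(G) = -90073/(-223) = -90073*(-1/223) = 90073/223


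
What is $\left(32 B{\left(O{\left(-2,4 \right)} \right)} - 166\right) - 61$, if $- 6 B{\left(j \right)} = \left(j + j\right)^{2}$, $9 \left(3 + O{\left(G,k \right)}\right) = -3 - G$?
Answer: $- \frac{105337}{243} \approx -433.49$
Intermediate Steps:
$O{\left(G,k \right)} = - \frac{10}{3} - \frac{G}{9}$ ($O{\left(G,k \right)} = -3 + \frac{-3 - G}{9} = -3 - \left(\frac{1}{3} + \frac{G}{9}\right) = - \frac{10}{3} - \frac{G}{9}$)
$B{\left(j \right)} = - \frac{2 j^{2}}{3}$ ($B{\left(j \right)} = - \frac{\left(j + j\right)^{2}}{6} = - \frac{\left(2 j\right)^{2}}{6} = - \frac{4 j^{2}}{6} = - \frac{2 j^{2}}{3}$)
$\left(32 B{\left(O{\left(-2,4 \right)} \right)} - 166\right) - 61 = \left(32 \left(- \frac{2 \left(- \frac{10}{3} - - \frac{2}{9}\right)^{2}}{3}\right) - 166\right) - 61 = \left(32 \left(- \frac{2 \left(- \frac{10}{3} + \frac{2}{9}\right)^{2}}{3}\right) - 166\right) - 61 = \left(32 \left(- \frac{2 \left(- \frac{28}{9}\right)^{2}}{3}\right) - 166\right) - 61 = \left(32 \left(\left(- \frac{2}{3}\right) \frac{784}{81}\right) - 166\right) - 61 = \left(32 \left(- \frac{1568}{243}\right) - 166\right) - 61 = \left(- \frac{50176}{243} - 166\right) - 61 = - \frac{90514}{243} - 61 = - \frac{105337}{243}$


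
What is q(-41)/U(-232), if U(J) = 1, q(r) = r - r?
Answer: 0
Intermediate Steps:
q(r) = 0
q(-41)/U(-232) = 0/1 = 0*1 = 0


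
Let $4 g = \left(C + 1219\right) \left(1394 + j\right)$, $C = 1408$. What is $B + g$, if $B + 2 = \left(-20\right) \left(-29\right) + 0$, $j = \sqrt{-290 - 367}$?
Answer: $\frac{1832175}{2} + \frac{7881 i \sqrt{73}}{4} \approx 9.1609 \cdot 10^{5} + 16834.0 i$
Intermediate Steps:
$j = 3 i \sqrt{73}$ ($j = \sqrt{-657} = 3 i \sqrt{73} \approx 25.632 i$)
$g = \frac{1831019}{2} + \frac{7881 i \sqrt{73}}{4}$ ($g = \frac{\left(1408 + 1219\right) \left(1394 + 3 i \sqrt{73}\right)}{4} = \frac{2627 \left(1394 + 3 i \sqrt{73}\right)}{4} = \frac{3662038 + 7881 i \sqrt{73}}{4} = \frac{1831019}{2} + \frac{7881 i \sqrt{73}}{4} \approx 9.1551 \cdot 10^{5} + 16834.0 i$)
$B = 578$ ($B = -2 + \left(\left(-20\right) \left(-29\right) + 0\right) = -2 + \left(580 + 0\right) = -2 + 580 = 578$)
$B + g = 578 + \left(\frac{1831019}{2} + \frac{7881 i \sqrt{73}}{4}\right) = \frac{1832175}{2} + \frac{7881 i \sqrt{73}}{4}$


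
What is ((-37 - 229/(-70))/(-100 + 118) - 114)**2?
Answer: 2368476889/176400 ≈ 13427.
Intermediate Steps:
((-37 - 229/(-70))/(-100 + 118) - 114)**2 = ((-37 - 229*(-1/70))/18 - 114)**2 = ((-37 + 229/70)*(1/18) - 114)**2 = (-2361/70*1/18 - 114)**2 = (-787/420 - 114)**2 = (-48667/420)**2 = 2368476889/176400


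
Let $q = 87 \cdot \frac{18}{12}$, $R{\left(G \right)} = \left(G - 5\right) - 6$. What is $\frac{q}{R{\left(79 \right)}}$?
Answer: $\frac{261}{136} \approx 1.9191$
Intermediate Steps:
$R{\left(G \right)} = -11 + G$ ($R{\left(G \right)} = \left(-5 + G\right) - 6 = -11 + G$)
$q = \frac{261}{2}$ ($q = 87 \cdot 18 \cdot \frac{1}{12} = 87 \cdot \frac{3}{2} = \frac{261}{2} \approx 130.5$)
$\frac{q}{R{\left(79 \right)}} = \frac{261}{2 \left(-11 + 79\right)} = \frac{261}{2 \cdot 68} = \frac{261}{2} \cdot \frac{1}{68} = \frac{261}{136}$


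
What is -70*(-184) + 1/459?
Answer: 5911921/459 ≈ 12880.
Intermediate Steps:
-70*(-184) + 1/459 = 12880 + 1/459 = 5911921/459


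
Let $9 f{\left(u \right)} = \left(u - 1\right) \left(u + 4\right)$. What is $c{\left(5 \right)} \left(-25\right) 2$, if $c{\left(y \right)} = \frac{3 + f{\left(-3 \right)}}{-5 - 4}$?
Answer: $\frac{1150}{81} \approx 14.198$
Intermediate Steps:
$f{\left(u \right)} = \frac{\left(-1 + u\right) \left(4 + u\right)}{9}$ ($f{\left(u \right)} = \frac{\left(u - 1\right) \left(u + 4\right)}{9} = \frac{\left(-1 + u\right) \left(4 + u\right)}{9}$)
$c{\left(y \right)} = - \frac{23}{81}$ ($c{\left(y \right)} = \frac{3 + \left(- \frac{4}{9} + \frac{1}{3} \left(-3\right) + \frac{\left(-3\right)^{2}}{9}\right)}{-5 - 4} = \frac{3 - \frac{4}{9}}{-9} = \left(3 - \frac{4}{9}\right) \left(- \frac{1}{9}\right) = \frac{23}{9} \left(- \frac{1}{9}\right) = - \frac{23}{81}$)
$c{\left(5 \right)} \left(-25\right) 2 = \left(- \frac{23}{81}\right) \left(-25\right) 2 = \frac{575}{81} \cdot 2 = \frac{1150}{81}$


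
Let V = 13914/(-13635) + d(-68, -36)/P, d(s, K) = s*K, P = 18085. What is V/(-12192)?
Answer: 2425069/33404586480 ≈ 7.2597e-5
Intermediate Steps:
d(s, K) = K*s
V = -4850138/5479755 (V = 13914/(-13635) - 36*(-68)/18085 = 13914*(-1/13635) + 2448*(1/18085) = -1546/1515 + 2448/18085 = -4850138/5479755 ≈ -0.88510)
V/(-12192) = -4850138/5479755/(-12192) = -4850138/5479755*(-1/12192) = 2425069/33404586480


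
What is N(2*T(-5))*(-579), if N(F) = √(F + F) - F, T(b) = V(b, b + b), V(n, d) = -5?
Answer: -5790 - 1158*I*√5 ≈ -5790.0 - 2589.4*I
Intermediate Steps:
T(b) = -5
N(F) = -F + √2*√F (N(F) = √(2*F) - F = √2*√F - F = -F + √2*√F)
N(2*T(-5))*(-579) = (-2*(-5) + √2*√(2*(-5)))*(-579) = (-1*(-10) + √2*√(-10))*(-579) = (10 + √2*(I*√10))*(-579) = (10 + 2*I*√5)*(-579) = -5790 - 1158*I*√5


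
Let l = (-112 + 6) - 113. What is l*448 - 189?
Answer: -98301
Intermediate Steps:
l = -219 (l = -106 - 113 = -219)
l*448 - 189 = -219*448 - 189 = -98112 - 189 = -98301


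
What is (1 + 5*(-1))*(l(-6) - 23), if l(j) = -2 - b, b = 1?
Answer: 104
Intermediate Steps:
l(j) = -3 (l(j) = -2 - 1*1 = -2 - 1 = -3)
(1 + 5*(-1))*(l(-6) - 23) = (1 + 5*(-1))*(-3 - 23) = (1 - 5)*(-26) = -4*(-26) = 104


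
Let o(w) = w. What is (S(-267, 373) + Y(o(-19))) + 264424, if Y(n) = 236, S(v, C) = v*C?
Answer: 165069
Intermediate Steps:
S(v, C) = C*v
(S(-267, 373) + Y(o(-19))) + 264424 = (373*(-267) + 236) + 264424 = (-99591 + 236) + 264424 = -99355 + 264424 = 165069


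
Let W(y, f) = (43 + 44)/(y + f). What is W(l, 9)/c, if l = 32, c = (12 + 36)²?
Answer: 29/31488 ≈ 0.00092099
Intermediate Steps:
c = 2304 (c = 48² = 2304)
W(y, f) = 87/(f + y)
W(l, 9)/c = (87/(9 + 32))/2304 = (87/41)*(1/2304) = 29/31488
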